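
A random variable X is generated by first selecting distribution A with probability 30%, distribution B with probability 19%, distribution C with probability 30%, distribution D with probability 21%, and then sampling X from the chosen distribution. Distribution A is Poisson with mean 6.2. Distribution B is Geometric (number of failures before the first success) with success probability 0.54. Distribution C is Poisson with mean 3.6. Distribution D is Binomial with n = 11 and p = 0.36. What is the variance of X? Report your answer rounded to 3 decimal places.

Per component, A: μ=6.2, E[X²]=44.64; B: μ=0.851852, E[X²]=2.30316; C: μ=3.6, E[X²]=16.56; D: μ=3.96, E[X²]=18.216.
E[X] = 0.3·6.2 + 0.19·0.851852 + 0.3·3.6 + 0.21·3.96 = 3.93345.
E[X²] = 0.3·44.64 + 0.19·2.30316 + 0.3·16.56 + 0.21·18.216 = 22.623.
Var(X) = E[X²] − (E[X])² = 22.623 − 15.472 = 7.15092.

7.151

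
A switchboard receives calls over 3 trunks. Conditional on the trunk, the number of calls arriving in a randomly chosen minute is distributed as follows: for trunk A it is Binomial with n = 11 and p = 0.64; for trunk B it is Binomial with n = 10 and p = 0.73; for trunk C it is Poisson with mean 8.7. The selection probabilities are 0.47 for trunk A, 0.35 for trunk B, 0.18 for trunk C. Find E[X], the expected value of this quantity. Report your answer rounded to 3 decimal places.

7.430

Component means — A: 7.04; B: 7.3; C: 8.7.
E[X] = 0.47·7.04 + 0.35·7.3 + 0.18·8.7 = 7.4298.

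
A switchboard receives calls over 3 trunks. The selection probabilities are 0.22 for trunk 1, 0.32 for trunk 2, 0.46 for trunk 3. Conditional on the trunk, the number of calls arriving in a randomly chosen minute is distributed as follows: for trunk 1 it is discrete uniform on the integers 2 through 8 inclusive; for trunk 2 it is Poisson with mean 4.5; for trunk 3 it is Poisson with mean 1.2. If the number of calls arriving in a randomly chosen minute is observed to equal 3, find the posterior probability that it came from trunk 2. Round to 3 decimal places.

0.431

Likelihoods P(X=3 | ·): 1: 0.142857; 2: 0.168718; 3: 0.0867439.
Posterior ∝ prior × likelihood. Numerator for 2: 0.32·0.168718 = 0.0539897.
Normalizing constant: 0.22·0.142857 + 0.32·0.168718 + 0.46·0.0867439 = 0.125321.
P(2 | observation) = 0.0539897 / 0.125321 = 0.430813.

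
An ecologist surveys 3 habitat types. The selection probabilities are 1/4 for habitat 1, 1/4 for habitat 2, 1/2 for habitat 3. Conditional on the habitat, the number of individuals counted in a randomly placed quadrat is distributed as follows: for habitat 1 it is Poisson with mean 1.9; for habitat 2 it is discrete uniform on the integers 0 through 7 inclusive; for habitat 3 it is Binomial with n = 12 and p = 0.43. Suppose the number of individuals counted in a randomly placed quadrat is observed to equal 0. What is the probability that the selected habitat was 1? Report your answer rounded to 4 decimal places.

Likelihoods P(X=0 | ·): 1: 0.149569; 2: 0.125; 3: 0.00117625.
Posterior ∝ prior × likelihood. Numerator for 1: 0.25·0.149569 = 0.0373922.
Normalizing constant: 0.25·0.149569 + 0.25·0.125 + 0.5·0.00117625 = 0.0692303.
P(1 | observation) = 0.0373922 / 0.0692303 = 0.540113.

0.5401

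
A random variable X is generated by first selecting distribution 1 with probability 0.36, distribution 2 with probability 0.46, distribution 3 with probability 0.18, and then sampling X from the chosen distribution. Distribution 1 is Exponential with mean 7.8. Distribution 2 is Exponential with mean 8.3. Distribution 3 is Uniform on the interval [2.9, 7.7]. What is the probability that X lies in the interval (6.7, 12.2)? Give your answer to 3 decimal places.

0.214

Conditional on each component, P(6.7 < X < 12.2): 1: 0.214321; 2: 0.216139; 3: 0.208333.
By total probability, P(6.7 < X < 12.2) = 0.36·0.214321 + 0.46·0.216139 + 0.18·0.208333 = 0.214079.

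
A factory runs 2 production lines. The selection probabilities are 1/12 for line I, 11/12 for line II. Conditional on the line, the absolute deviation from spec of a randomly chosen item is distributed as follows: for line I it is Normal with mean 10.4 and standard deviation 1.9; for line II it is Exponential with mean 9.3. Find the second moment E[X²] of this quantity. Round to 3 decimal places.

167.879

For each component E[X²] = Var + (mean)², giving I: 111.77; II: 172.98.
Overall E[X²] = 0.0833333·111.77 + 0.916667·172.98 = 167.879.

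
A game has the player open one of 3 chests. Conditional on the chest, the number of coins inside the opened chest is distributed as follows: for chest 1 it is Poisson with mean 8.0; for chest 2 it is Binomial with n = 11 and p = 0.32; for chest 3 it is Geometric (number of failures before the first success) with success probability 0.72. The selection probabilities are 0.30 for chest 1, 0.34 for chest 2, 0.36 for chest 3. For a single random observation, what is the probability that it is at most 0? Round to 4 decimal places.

0.2642

Conditional on each chest, P(X ≤ 0): 1: 0.000335463; 2: 0.0143747; 3: 0.72.
By total probability, P(X ≤ 0) = 0.3·0.000335463 + 0.34·0.0143747 + 0.36·0.72 = 0.264188.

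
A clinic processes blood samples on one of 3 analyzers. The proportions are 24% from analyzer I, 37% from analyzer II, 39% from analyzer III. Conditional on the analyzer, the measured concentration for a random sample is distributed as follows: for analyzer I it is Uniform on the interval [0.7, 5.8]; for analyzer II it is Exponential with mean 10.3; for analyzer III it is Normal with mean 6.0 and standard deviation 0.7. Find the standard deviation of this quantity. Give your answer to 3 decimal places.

6.910

Per component, I: μ=3.25, E[X²]=12.73; II: μ=10.3, E[X²]=212.18; III: μ=6, E[X²]=36.49.
E[X] = 0.24·3.25 + 0.37·10.3 + 0.39·6 = 6.931.
E[X²] = 0.24·12.73 + 0.37·212.18 + 0.39·36.49 = 95.7929.
Var(X) = E[X²] − (E[X])² = 95.7929 − 48.0388 = 47.7541.
SD(X) = √47.7541 = 6.91044.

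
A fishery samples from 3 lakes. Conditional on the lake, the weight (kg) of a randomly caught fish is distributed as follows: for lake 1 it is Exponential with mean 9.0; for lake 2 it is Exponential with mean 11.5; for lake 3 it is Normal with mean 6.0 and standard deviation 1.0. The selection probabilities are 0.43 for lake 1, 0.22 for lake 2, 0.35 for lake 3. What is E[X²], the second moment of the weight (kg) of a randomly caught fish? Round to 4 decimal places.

For each component E[X²] = Var + (mean)², giving 1: 162; 2: 264.5; 3: 37.
Overall E[X²] = 0.43·162 + 0.22·264.5 + 0.35·37 = 140.8.

140.8000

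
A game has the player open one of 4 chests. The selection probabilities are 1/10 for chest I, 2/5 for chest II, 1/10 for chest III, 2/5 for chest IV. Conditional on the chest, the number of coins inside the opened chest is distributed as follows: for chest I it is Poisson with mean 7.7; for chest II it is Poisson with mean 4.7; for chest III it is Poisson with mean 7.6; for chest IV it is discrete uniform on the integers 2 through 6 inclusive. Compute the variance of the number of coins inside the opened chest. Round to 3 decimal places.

6.051

Per component, I: μ=7.7, E[X²]=66.99; II: μ=4.7, E[X²]=26.79; III: μ=7.6, E[X²]=65.36; IV: μ=4, E[X²]=18.
E[X] = 0.1·7.7 + 0.4·4.7 + 0.1·7.6 + 0.4·4 = 5.01.
E[X²] = 0.1·66.99 + 0.4·26.79 + 0.1·65.36 + 0.4·18 = 31.151.
Var(X) = E[X²] − (E[X])² = 31.151 − 25.1001 = 6.0509.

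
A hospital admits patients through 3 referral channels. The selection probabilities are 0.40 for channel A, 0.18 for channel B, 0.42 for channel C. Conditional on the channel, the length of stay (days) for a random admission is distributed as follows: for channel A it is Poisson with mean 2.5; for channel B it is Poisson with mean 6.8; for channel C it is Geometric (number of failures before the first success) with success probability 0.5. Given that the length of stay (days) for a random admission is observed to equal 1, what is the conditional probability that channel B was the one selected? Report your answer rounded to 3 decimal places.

0.007

Likelihoods P(X=1 | ·): A: 0.205212; B: 0.00757367; C: 0.25.
Posterior ∝ prior × likelihood. Numerator for B: 0.18·0.00757367 = 0.00136326.
Normalizing constant: 0.4·0.205212 + 0.18·0.00757367 + 0.42·0.25 = 0.188448.
P(B | observation) = 0.00136326 / 0.188448 = 0.00723414.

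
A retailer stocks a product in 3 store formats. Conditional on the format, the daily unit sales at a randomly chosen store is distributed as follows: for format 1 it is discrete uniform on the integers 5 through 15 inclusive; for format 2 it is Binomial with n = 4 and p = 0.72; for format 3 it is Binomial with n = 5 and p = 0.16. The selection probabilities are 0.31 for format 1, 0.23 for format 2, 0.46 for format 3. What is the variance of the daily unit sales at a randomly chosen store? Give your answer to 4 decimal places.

19.7365

Per component, 1: μ=10, E[X²]=110; 2: μ=2.88, E[X²]=9.1008; 3: μ=0.8, E[X²]=1.312.
E[X] = 0.31·10 + 0.23·2.88 + 0.46·0.8 = 4.1304.
E[X²] = 0.31·110 + 0.23·9.1008 + 0.46·1.312 = 36.7967.
Var(X) = E[X²] − (E[X])² = 36.7967 − 17.0602 = 19.7365.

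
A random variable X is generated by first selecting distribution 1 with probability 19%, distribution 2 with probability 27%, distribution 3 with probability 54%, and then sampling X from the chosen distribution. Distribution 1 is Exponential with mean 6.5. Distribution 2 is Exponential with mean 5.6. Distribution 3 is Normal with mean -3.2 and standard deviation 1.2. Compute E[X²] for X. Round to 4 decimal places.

For each component E[X²] = Var + (mean)², giving 1: 84.5; 2: 62.72; 3: 11.68.
Overall E[X²] = 0.19·84.5 + 0.27·62.72 + 0.54·11.68 = 39.2966.

39.2966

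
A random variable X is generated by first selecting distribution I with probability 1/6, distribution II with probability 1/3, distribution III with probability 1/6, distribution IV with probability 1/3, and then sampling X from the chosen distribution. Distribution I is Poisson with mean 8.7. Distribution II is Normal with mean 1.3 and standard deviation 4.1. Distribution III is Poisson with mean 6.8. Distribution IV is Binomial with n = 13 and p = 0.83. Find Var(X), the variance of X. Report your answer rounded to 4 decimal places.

24.7550

Per component, I: μ=8.7, E[X²]=84.39; II: μ=1.3, E[X²]=18.5; III: μ=6.8, E[X²]=53.04; IV: μ=10.79, E[X²]=118.258.
E[X] = 0.166667·8.7 + 0.333333·1.3 + 0.166667·6.8 + 0.333333·10.79 = 6.61333.
E[X²] = 0.166667·84.39 + 0.333333·18.5 + 0.166667·53.04 + 0.333333·118.258 = 68.4911.
Var(X) = E[X²] − (E[X])² = 68.4911 − 43.7362 = 24.755.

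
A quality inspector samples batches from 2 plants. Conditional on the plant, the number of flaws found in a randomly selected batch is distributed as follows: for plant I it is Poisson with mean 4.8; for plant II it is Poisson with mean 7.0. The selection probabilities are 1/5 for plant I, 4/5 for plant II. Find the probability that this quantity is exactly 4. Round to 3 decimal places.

Conditional on each plant, P(X = 4): I: 0.182029; II: 0.0912262.
By total probability, P(X = 4) = 0.2·0.182029 + 0.8·0.0912262 = 0.109387.

0.109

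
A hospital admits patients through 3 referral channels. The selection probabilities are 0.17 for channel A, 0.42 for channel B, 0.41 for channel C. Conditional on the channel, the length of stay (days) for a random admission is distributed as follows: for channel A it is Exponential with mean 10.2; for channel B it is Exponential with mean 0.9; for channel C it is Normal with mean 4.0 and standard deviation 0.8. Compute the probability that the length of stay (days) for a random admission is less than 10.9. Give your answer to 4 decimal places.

Conditional on each channel, P(X < 10.9): A: 0.65652; B: 0.999995; C: 1.
By total probability, P(X < 10.9) = 0.17·0.65652 + 0.42·0.999995 + 0.41·1 = 0.941606.

0.9416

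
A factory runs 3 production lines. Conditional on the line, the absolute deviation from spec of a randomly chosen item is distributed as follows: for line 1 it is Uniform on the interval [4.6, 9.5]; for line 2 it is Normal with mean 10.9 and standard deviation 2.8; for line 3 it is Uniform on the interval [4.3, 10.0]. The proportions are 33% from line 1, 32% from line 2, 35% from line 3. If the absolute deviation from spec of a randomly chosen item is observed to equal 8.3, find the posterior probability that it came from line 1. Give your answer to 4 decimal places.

Likelihoods f(8.3 | ·): 1: 0.204082; 2: 0.0925802; 3: 0.175439.
Posterior ∝ prior × likelihood. Numerator for 1: 0.33·0.204082 = 0.0673469.
Normalizing constant: 0.33·0.204082 + 0.32·0.0925802 + 0.35·0.175439 = 0.158376.
P(1 | observation) = 0.0673469 / 0.158376 = 0.425234.

0.4252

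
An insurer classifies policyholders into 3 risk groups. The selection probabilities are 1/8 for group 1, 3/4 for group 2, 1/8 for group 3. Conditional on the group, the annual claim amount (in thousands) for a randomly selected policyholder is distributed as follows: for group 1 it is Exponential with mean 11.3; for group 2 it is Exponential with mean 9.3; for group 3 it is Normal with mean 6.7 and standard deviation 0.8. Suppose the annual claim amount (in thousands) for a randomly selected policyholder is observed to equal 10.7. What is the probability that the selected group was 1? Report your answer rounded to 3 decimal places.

0.144

Likelihoods f(10.7 | ·): 1: 0.034331; 2: 0.0340287; 3: 1.8584e-06.
Posterior ∝ prior × likelihood. Numerator for 1: 0.125·0.034331 = 0.00429138.
Normalizing constant: 0.125·0.034331 + 0.75·0.0340287 + 0.125·1.8584e-06 = 0.0298131.
P(1 | observation) = 0.00429138 / 0.0298131 = 0.143943.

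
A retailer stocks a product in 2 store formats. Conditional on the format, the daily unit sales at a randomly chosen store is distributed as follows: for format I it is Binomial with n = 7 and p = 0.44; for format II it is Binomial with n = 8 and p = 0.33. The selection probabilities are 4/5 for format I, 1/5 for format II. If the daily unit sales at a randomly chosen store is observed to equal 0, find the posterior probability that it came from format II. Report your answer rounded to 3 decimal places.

Likelihoods P(X=0 | ·): I: 0.0172709; II: 0.0406068.
Posterior ∝ prior × likelihood. Numerator for II: 0.2·0.0406068 = 0.00812135.
Normalizing constant: 0.8·0.0172709 + 0.2·0.0406068 = 0.0219381.
P(II | observation) = 0.00812135 / 0.0219381 = 0.370194.

0.370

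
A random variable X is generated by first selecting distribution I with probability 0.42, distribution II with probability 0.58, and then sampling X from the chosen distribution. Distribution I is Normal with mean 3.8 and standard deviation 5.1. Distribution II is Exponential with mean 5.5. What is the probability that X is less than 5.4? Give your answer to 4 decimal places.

0.6244

Conditional on each component, P(X < 5.4): I: 0.623135; II: 0.625371.
By total probability, P(X < 5.4) = 0.42·0.623135 + 0.58·0.625371 = 0.624432.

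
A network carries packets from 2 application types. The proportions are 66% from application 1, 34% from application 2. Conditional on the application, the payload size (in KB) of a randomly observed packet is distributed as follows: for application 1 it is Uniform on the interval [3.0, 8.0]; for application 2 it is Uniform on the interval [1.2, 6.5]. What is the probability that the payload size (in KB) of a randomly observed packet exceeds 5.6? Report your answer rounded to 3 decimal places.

Conditional on each application, P(X > 5.6): 1: 0.48; 2: 0.169811.
By total probability, P(X > 5.6) = 0.66·0.48 + 0.34·0.169811 = 0.374536.

0.375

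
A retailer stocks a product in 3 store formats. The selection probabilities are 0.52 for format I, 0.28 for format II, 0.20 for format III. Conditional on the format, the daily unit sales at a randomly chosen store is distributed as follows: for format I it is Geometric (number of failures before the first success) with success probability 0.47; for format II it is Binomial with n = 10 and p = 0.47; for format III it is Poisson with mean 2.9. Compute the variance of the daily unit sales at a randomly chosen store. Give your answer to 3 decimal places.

4.891

Per component, I: μ=1.12766, E[X²]=3.67089; II: μ=4.7, E[X²]=24.581; III: μ=2.9, E[X²]=11.31.
E[X] = 0.52·1.12766 + 0.28·4.7 + 0.2·2.9 = 2.48238.
E[X²] = 0.52·3.67089 + 0.28·24.581 + 0.2·11.31 = 11.0535.
Var(X) = E[X²] − (E[X])² = 11.0535 − 6.16223 = 4.89132.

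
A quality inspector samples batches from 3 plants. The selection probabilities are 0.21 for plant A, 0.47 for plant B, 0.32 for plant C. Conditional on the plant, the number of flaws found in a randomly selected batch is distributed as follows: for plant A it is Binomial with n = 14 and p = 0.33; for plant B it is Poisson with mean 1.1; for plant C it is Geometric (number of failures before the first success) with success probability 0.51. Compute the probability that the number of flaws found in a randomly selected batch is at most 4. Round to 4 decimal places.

Conditional on each plant, P(X ≤ 4): A: 0.486242; B: 0.994565; C: 0.971752.
By total probability, P(X ≤ 4) = 0.21·0.486242 + 0.47·0.994565 + 0.32·0.971752 = 0.880517.

0.8805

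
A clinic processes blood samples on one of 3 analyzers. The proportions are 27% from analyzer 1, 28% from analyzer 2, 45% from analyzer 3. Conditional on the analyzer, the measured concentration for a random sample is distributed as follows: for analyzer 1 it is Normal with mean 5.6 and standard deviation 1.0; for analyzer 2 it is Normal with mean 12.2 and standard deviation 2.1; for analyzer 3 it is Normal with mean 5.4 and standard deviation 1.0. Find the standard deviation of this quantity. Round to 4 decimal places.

Per component, 1: μ=5.6, E[X²]=32.36; 2: μ=12.2, E[X²]=153.25; 3: μ=5.4, E[X²]=30.16.
E[X] = 0.27·5.6 + 0.28·12.2 + 0.45·5.4 = 7.358.
E[X²] = 0.27·32.36 + 0.28·153.25 + 0.45·30.16 = 65.2192.
Var(X) = E[X²] − (E[X])² = 65.2192 − 54.1402 = 11.079.
SD(X) = √11.079 = 3.32852.

3.3285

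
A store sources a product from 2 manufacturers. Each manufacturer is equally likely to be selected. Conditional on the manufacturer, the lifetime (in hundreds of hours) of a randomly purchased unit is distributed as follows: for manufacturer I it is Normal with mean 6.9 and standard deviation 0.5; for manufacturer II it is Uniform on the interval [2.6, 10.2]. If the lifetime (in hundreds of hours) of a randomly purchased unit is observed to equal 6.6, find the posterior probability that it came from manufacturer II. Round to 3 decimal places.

Likelihoods f(6.6 | ·): I: 0.666449; II: 0.131579.
Posterior ∝ prior × likelihood. Numerator for II: 0.5·0.131579 = 0.0657895.
Normalizing constant: 0.5·0.666449 + 0.5·0.131579 = 0.399014.
P(II | observation) = 0.0657895 / 0.399014 = 0.16488.

0.165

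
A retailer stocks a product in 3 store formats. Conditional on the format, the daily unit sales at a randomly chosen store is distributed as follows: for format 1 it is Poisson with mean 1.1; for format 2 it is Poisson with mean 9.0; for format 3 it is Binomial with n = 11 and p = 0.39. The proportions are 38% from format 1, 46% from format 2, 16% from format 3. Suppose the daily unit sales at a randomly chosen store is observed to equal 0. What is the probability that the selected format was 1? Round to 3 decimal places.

Likelihoods P(X=0 | ·): 1: 0.332871; 2: 0.00012341; 3: 0.00435139.
Posterior ∝ prior × likelihood. Numerator for 1: 0.38·0.332871 = 0.126491.
Normalizing constant: 0.38·0.332871 + 0.46·0.00012341 + 0.16·0.00435139 = 0.127244.
P(1 | observation) = 0.126491 / 0.127244 = 0.994082.

0.994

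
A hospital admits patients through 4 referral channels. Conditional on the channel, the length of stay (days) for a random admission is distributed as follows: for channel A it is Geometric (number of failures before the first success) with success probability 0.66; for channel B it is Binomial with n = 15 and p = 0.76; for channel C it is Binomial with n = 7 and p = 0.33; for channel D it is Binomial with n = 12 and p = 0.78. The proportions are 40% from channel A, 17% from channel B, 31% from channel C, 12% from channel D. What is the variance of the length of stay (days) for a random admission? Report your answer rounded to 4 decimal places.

Per component, A: μ=0.515152, E[X²]=1.04591; B: μ=11.4, E[X²]=132.696; C: μ=2.31, E[X²]=6.8838; D: μ=9.36, E[X²]=89.6688.
E[X] = 0.4·0.515152 + 0.17·11.4 + 0.31·2.31 + 0.12·9.36 = 3.98336.
E[X²] = 0.4·1.04591 + 0.17·132.696 + 0.31·6.8838 + 0.12·89.6688 = 35.8709.
Var(X) = E[X²] − (E[X])² = 35.8709 − 15.8672 = 20.0038.

20.0038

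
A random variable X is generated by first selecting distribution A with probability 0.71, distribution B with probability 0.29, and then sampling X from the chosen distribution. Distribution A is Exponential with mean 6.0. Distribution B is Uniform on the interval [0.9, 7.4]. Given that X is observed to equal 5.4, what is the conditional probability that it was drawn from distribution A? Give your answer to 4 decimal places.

Likelihoods f(5.4 | ·): A: 0.0677616; B: 0.153846.
Posterior ∝ prior × likelihood. Numerator for A: 0.71·0.0677616 = 0.0481107.
Normalizing constant: 0.71·0.0677616 + 0.29·0.153846 = 0.0927261.
P(A | observation) = 0.0481107 / 0.0927261 = 0.518848.

0.5188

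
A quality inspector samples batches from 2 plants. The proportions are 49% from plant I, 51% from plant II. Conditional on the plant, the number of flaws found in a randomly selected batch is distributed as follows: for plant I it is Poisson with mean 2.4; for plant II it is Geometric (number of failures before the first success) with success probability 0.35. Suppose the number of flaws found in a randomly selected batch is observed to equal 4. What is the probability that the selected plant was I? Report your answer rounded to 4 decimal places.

0.6585

Likelihoods P(X=4 | ·): I: 0.125408; II: 0.0624772.
Posterior ∝ prior × likelihood. Numerator for I: 0.49·0.125408 = 0.0614502.
Normalizing constant: 0.49·0.125408 + 0.51·0.0624772 = 0.0933135.
P(I | observation) = 0.0614502 / 0.0933135 = 0.658534.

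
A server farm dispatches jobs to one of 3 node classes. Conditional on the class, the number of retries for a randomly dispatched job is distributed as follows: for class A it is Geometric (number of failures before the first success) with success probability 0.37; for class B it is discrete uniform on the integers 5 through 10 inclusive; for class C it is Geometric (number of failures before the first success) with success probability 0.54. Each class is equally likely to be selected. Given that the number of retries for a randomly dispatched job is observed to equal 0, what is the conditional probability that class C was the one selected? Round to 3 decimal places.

Likelihoods P(X=0 | ·): A: 0.37; B: 0; C: 0.54.
Posterior ∝ prior × likelihood. Numerator for C: 0.333333·0.54 = 0.18.
Normalizing constant: 0.333333·0.37 + 0.333333·0 + 0.333333·0.54 = 0.303333.
P(C | observation) = 0.18 / 0.303333 = 0.593407.

0.593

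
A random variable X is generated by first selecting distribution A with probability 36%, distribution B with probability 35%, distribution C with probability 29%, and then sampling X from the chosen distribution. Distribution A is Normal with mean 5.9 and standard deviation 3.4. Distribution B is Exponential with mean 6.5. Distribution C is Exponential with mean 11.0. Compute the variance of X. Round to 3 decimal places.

Per component, A: μ=5.9, E[X²]=46.37; B: μ=6.5, E[X²]=84.5; C: μ=11, E[X²]=242.
E[X] = 0.36·5.9 + 0.35·6.5 + 0.29·11 = 7.589.
E[X²] = 0.36·46.37 + 0.35·84.5 + 0.29·242 = 116.448.
Var(X) = E[X²] − (E[X])² = 116.448 − 57.5929 = 58.8553.

58.855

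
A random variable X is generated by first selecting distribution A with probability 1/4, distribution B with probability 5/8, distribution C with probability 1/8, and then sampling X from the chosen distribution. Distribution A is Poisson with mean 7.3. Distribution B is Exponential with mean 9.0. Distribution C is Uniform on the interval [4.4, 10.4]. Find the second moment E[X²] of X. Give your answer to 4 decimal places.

For each component E[X²] = Var + (mean)², giving A: 60.59; B: 162; C: 57.76.
Overall E[X²] = 0.25·60.59 + 0.625·162 + 0.125·57.76 = 123.618.

123.6175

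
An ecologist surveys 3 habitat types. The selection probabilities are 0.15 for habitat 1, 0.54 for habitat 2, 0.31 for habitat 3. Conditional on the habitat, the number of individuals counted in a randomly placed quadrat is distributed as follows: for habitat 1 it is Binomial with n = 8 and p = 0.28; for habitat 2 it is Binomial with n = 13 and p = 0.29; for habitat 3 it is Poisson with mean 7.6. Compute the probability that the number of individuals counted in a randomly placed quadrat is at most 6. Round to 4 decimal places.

Conditional on each habitat, P(X ≤ 6): 1: 0.999185; 2: 0.947348; 3: 0.364621.
By total probability, P(X ≤ 6) = 0.15·0.999185 + 0.54·0.947348 + 0.31·0.364621 = 0.774478.

0.7745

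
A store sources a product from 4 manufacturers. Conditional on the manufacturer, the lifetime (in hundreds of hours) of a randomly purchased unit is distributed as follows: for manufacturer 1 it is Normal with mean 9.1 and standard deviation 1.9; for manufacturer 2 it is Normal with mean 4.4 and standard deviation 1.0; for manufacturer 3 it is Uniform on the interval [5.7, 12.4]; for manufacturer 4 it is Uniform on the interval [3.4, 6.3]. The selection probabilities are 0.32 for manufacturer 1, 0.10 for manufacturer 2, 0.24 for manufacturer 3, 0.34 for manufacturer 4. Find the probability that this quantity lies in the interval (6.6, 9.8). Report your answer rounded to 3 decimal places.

Conditional on each manufacturer, P(6.6 < X < 9.8): 1: 0.549598; 2: 0.0139034; 3: 0.477612; 4: 0.
By total probability, P(6.6 < X < 9.8) = 0.32·0.549598 + 0.1·0.0139034 + 0.24·0.477612 + 0.34·0 = 0.291889.

0.292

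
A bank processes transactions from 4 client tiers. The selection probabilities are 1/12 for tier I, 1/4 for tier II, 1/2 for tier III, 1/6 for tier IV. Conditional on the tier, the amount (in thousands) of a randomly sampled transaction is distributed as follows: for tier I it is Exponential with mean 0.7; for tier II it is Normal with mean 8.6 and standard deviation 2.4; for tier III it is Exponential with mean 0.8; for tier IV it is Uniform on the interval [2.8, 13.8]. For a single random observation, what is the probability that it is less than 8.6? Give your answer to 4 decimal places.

0.7962

Conditional on each tier, P(X < 8.6): I: 0.999995; II: 0.5; III: 0.999979; IV: 0.527273.
By total probability, P(X < 8.6) = 0.0833333·0.999995 + 0.25·0.5 + 0.5·0.999979 + 0.166667·0.527273 = 0.796201.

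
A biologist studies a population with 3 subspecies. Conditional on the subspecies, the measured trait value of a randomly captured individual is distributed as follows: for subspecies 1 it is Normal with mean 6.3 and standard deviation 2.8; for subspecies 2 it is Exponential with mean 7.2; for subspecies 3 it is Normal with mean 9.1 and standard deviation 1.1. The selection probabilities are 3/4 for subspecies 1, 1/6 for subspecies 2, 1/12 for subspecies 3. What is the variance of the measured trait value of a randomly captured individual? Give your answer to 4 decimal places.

15.2622

Per component, 1: μ=6.3, E[X²]=47.53; 2: μ=7.2, E[X²]=103.68; 3: μ=9.1, E[X²]=84.02.
E[X] = 0.75·6.3 + 0.166667·7.2 + 0.0833333·9.1 = 6.68333.
E[X²] = 0.75·47.53 + 0.166667·103.68 + 0.0833333·84.02 = 59.9292.
Var(X) = E[X²] − (E[X])² = 59.9292 − 44.6669 = 15.2622.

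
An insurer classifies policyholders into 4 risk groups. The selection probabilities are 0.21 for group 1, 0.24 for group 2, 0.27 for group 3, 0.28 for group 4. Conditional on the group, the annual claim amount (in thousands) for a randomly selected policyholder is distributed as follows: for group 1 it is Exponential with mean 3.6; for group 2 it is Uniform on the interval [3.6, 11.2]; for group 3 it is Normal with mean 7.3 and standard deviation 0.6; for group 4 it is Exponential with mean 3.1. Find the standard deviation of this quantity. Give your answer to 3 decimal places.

3.280

Per component, 1: μ=3.6, E[X²]=25.92; 2: μ=7.4, E[X²]=59.5733; 3: μ=7.3, E[X²]=53.65; 4: μ=3.1, E[X²]=19.22.
E[X] = 0.21·3.6 + 0.24·7.4 + 0.27·7.3 + 0.28·3.1 = 5.371.
E[X²] = 0.21·25.92 + 0.24·59.5733 + 0.27·53.65 + 0.28·19.22 = 39.6079.
Var(X) = E[X²] − (E[X])² = 39.6079 − 28.8476 = 10.7603.
SD(X) = √10.7603 = 3.28028.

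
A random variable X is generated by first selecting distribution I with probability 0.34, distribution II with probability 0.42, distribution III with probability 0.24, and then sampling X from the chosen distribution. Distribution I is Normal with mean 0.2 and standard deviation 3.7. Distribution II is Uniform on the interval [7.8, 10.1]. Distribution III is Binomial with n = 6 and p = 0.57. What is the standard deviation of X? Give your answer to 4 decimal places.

4.4782

Per component, I: μ=0.2, E[X²]=13.73; II: μ=8.95, E[X²]=80.5433; III: μ=3.42, E[X²]=13.167.
E[X] = 0.34·0.2 + 0.42·8.95 + 0.24·3.42 = 4.6478.
E[X²] = 0.34·13.73 + 0.42·80.5433 + 0.24·13.167 = 41.6565.
Var(X) = E[X²] − (E[X])² = 41.6565 − 21.602 = 20.0544.
SD(X) = √20.0544 = 4.47822.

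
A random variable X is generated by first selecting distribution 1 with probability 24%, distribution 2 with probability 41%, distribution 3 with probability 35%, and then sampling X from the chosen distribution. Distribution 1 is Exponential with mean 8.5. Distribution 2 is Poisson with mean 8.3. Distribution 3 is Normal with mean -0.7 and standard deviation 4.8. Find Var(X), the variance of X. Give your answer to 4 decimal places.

Per component, 1: μ=8.5, E[X²]=144.5; 2: μ=8.3, E[X²]=77.19; 3: μ=-0.7, E[X²]=23.53.
E[X] = 0.24·8.5 + 0.41·8.3 + 0.35·-0.7 = 5.198.
E[X²] = 0.24·144.5 + 0.41·77.19 + 0.35·23.53 = 74.5634.
Var(X) = E[X²] − (E[X])² = 74.5634 − 27.0192 = 47.5442.

47.5442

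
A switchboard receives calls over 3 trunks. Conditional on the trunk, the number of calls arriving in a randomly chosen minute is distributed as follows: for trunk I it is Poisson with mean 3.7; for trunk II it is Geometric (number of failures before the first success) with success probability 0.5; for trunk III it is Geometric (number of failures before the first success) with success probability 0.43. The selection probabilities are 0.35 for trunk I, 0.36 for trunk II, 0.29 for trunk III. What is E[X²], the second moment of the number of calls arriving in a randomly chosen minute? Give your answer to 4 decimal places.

8.5701

For each component E[X²] = Var + (mean)², giving I: 17.39; II: 3; III: 4.83991.
Overall E[X²] = 0.35·17.39 + 0.36·3 + 0.29·4.83991 = 8.57007.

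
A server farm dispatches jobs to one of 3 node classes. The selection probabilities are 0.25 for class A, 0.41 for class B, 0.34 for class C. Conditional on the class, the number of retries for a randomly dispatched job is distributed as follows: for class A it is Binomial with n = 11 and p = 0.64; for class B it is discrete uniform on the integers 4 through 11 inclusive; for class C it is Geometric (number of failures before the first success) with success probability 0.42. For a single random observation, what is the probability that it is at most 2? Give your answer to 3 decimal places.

Conditional on each class, P(X ≤ 2): A: 0.0025585; B: 0; C: 0.804888.
By total probability, P(X ≤ 2) = 0.25·0.0025585 + 0.41·0 + 0.34·0.804888 = 0.274302.

0.274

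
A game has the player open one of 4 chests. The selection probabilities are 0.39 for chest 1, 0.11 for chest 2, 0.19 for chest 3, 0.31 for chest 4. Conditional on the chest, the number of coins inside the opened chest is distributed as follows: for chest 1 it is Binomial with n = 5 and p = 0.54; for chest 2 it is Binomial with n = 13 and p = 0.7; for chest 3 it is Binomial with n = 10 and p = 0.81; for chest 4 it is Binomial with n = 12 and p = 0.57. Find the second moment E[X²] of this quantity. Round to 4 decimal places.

40.9105

For each component E[X²] = Var + (mean)², giving 1: 8.532; 2: 85.54; 3: 67.149; 4: 49.7268.
Overall E[X²] = 0.39·8.532 + 0.11·85.54 + 0.19·67.149 + 0.31·49.7268 = 40.9105.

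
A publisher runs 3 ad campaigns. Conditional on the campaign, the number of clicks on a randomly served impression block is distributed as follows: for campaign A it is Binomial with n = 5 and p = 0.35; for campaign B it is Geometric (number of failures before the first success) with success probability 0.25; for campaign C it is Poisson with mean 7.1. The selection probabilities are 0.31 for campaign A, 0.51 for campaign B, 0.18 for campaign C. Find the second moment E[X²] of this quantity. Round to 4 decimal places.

For each component E[X²] = Var + (mean)², giving A: 4.2; B: 21; C: 57.51.
Overall E[X²] = 0.31·4.2 + 0.51·21 + 0.18·57.51 = 22.3638.

22.3638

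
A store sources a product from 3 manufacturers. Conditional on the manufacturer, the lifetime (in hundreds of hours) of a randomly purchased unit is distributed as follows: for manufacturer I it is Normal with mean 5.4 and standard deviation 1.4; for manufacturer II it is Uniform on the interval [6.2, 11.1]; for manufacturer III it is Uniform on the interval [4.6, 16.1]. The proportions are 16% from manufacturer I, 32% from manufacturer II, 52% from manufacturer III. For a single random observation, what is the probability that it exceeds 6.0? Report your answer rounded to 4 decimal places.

Conditional on each manufacturer, P(X > 6.0): I: 0.334118; II: 1; III: 0.878261.
By total probability, P(X > 6.0) = 0.16·0.334118 + 0.32·1 + 0.52·0.878261 = 0.830154.

0.8302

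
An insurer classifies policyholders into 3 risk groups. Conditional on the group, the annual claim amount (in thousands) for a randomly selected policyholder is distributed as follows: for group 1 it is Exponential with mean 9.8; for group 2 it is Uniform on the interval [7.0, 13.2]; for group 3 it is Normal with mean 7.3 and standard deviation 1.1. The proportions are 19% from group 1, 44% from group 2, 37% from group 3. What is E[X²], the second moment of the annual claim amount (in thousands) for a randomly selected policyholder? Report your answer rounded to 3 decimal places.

For each component E[X²] = Var + (mean)², giving 1: 192.08; 2: 105.213; 3: 54.5.
Overall E[X²] = 0.19·192.08 + 0.44·105.213 + 0.37·54.5 = 102.954.

102.954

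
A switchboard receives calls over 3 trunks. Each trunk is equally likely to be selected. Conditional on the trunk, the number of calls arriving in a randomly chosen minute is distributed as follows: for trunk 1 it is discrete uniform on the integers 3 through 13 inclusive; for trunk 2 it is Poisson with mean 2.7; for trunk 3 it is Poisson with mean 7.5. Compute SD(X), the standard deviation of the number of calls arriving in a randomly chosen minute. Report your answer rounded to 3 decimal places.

3.527

Per component, 1: μ=8, E[X²]=74; 2: μ=2.7, E[X²]=9.99; 3: μ=7.5, E[X²]=63.75.
E[X] = 0.333333·8 + 0.333333·2.7 + 0.333333·7.5 = 6.06667.
E[X²] = 0.333333·74 + 0.333333·9.99 + 0.333333·63.75 = 49.2467.
Var(X) = E[X²] − (E[X])² = 49.2467 − 36.8044 = 12.4422.
SD(X) = √12.4422 = 3.52735.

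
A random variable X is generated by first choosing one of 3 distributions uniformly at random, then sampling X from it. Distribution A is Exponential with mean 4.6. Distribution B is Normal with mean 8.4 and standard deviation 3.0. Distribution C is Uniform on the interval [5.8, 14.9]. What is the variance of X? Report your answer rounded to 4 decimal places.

Per component, A: μ=4.6, E[X²]=42.32; B: μ=8.4, E[X²]=79.56; C: μ=10.35, E[X²]=114.023.
E[X] = 0.333333·4.6 + 0.333333·8.4 + 0.333333·10.35 = 7.78333.
E[X²] = 0.333333·42.32 + 0.333333·79.56 + 0.333333·114.023 = 78.6344.
Var(X) = E[X²] − (E[X])² = 78.6344 − 60.5803 = 18.0542.

18.0542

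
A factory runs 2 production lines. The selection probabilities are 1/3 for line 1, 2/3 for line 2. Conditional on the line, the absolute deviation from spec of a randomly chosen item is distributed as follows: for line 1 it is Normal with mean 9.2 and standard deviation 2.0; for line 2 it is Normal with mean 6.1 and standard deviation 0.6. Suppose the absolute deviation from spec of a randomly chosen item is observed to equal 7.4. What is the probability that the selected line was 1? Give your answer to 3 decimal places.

Likelihoods f(7.4 | ·): 1: 0.133043; 2: 0.0635877.
Posterior ∝ prior × likelihood. Numerator for 1: 0.333333·0.133043 = 0.0443475.
Normalizing constant: 0.333333·0.133043 + 0.666667·0.0635877 = 0.0867393.
P(1 | observation) = 0.0443475 / 0.0867393 = 0.511274.

0.511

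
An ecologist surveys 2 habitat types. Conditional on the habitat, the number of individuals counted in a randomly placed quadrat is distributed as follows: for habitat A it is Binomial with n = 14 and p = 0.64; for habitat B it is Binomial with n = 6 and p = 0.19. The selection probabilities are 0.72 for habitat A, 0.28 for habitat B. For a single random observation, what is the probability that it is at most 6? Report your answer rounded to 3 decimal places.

Conditional on each habitat, P(X ≤ 6): A: 0.087638; B: 1.
By total probability, P(X ≤ 6) = 0.72·0.087638 + 0.28·1 = 0.343099.

0.343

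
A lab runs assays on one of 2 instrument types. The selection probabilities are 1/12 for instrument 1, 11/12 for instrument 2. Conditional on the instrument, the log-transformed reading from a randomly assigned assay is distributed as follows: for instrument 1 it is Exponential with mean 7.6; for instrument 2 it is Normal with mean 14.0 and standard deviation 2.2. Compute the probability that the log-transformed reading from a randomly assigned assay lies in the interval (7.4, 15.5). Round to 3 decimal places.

0.709

Conditional on each instrument, P(7.4 < X < 15.5): 1: 0.247592; 2: 0.750973.
By total probability, P(7.4 < X < 15.5) = 0.0833333·0.247592 + 0.916667·0.750973 = 0.709025.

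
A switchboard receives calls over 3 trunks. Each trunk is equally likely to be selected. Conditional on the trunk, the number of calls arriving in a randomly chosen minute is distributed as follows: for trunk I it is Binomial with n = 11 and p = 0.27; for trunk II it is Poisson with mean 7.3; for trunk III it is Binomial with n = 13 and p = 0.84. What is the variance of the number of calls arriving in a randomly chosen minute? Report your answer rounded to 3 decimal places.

14.300

Per component, I: μ=2.97, E[X²]=10.989; II: μ=7.3, E[X²]=60.59; III: μ=10.92, E[X²]=120.994.
E[X] = 0.333333·2.97 + 0.333333·7.3 + 0.333333·10.92 = 7.06333.
E[X²] = 0.333333·10.989 + 0.333333·60.59 + 0.333333·120.994 = 64.1909.
Var(X) = E[X²] − (E[X])² = 64.1909 − 49.8907 = 14.3002.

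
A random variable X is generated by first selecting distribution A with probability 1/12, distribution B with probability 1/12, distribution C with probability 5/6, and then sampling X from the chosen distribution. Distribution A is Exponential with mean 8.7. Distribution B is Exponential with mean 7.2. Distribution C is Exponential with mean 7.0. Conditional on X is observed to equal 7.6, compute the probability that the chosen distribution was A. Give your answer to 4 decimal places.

0.0829

Likelihoods f(7.6 | ·): A: 0.0479841; B: 0.0483332; C: 0.0482372.
Posterior ∝ prior × likelihood. Numerator for A: 0.0833333·0.0479841 = 0.00399867.
Normalizing constant: 0.0833333·0.0479841 + 0.0833333·0.0483332 + 0.833333·0.0482372 = 0.0482241.
P(A | observation) = 0.00399867 / 0.0482241 = 0.0829185.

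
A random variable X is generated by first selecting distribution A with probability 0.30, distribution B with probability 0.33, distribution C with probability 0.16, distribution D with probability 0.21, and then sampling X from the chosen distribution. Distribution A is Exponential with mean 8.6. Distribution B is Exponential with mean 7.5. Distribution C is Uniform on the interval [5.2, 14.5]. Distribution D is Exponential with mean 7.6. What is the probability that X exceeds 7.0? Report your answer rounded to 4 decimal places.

0.4753

Conditional on each component, P(X > 7.0): A: 0.443103; B: 0.393241; C: 0.806452; D: 0.3981.
By total probability, P(X > 7.0) = 0.3·0.443103 + 0.33·0.393241 + 0.16·0.806452 + 0.21·0.3981 = 0.475333.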